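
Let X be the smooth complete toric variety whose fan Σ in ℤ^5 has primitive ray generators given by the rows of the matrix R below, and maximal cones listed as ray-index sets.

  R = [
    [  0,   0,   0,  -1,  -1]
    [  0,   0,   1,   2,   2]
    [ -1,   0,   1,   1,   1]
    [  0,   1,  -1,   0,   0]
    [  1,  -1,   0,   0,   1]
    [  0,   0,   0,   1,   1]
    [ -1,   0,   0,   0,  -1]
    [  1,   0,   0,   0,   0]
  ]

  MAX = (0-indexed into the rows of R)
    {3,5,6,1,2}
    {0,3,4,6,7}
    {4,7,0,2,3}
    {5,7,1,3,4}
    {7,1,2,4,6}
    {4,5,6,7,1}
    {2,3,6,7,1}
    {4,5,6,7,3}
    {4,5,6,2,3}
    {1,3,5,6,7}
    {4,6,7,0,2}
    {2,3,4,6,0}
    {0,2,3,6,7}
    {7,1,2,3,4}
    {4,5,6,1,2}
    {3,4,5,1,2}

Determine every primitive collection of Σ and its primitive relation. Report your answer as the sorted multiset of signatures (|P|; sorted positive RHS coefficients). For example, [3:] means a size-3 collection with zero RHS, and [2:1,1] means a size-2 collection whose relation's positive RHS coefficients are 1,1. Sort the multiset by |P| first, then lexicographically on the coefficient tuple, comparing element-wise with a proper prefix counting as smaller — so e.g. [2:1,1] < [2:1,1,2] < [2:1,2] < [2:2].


Primitive collections (5):

  P={0,5}:  v_{0} + v_{5} = 0  ⇒ sig = [2:]
  P={0,1}:  v_{0} + v_{1} = v_{2} + v_{7}  ⇒ sig = [2:1,1]
  P={2,5,7}:  v_{2} + v_{5} + v_{7} = v_{1}  ⇒ sig = [3:1]
  P={1,3,4,6}:  v_{1} + v_{3} + v_{4} + v_{6} = 2·v_{5}  ⇒ sig = [4:2]
  P={2,3,4,6,7}:  v_{2} + v_{3} + v_{4} + v_{6} + v_{7} = v_{5}  ⇒ sig = [5:1]

Signatures (|P|; sorted positive RHS coefficients), sorted:
    |P|=2: 2 collections, coeffs (), (1,1)
    |P|=3: 1 collection, coeffs (1)
    |P|=4: 1 collection, coeffs (2)
    |P|=5: 1 collection, coeffs (1)


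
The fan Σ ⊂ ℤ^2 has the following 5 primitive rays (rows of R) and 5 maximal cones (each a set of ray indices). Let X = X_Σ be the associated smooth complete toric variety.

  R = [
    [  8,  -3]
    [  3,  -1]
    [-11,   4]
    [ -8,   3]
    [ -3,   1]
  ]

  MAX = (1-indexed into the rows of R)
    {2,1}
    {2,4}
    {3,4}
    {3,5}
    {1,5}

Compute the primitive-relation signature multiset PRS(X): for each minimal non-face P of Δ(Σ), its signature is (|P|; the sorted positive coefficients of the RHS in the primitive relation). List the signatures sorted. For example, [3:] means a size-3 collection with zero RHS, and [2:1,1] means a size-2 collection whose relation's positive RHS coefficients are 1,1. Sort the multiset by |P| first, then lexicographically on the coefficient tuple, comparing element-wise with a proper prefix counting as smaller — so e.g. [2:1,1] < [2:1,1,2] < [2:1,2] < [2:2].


Primitive collections (5):

  • {1,4}:  v_{1} + v_{4} = 0  ⇒ sig = [2:]
  • {2,5}:  v_{2} + v_{5} = 0  ⇒ sig = [2:]
  • {1,3}:  v_{1} + v_{3} = v_{5}  ⇒ sig = [2:1]
  • {2,3}:  v_{2} + v_{3} = v_{4}  ⇒ sig = [2:1]
  • {4,5}:  v_{4} + v_{5} = v_{3}  ⇒ sig = [2:1]

so the primitive-relation signature multiset is
{ [2:] ×2,  [2:1] ×3 }


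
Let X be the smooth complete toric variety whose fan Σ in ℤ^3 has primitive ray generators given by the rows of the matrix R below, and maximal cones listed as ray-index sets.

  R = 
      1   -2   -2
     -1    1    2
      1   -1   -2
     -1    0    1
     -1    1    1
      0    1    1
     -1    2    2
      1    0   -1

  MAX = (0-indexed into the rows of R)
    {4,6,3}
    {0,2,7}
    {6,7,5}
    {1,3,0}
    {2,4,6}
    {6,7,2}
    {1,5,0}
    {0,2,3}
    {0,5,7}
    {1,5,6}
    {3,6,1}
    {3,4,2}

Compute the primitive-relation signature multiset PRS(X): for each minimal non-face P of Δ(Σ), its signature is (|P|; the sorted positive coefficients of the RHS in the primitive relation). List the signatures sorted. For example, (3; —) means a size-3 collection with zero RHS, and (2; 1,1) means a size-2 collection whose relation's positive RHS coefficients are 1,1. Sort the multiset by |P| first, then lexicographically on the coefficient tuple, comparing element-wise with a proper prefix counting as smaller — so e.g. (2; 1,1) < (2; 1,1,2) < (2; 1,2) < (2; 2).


The 11 primitive collections of Σ (r=8, n=3):

  P = {0,6}:  v_{0} + v_{6} = 0  so sig = (2; —)
  P = {1,2}:  v_{1} + v_{2} = 0  so sig = (2; —)
  P = {3,7}:  v_{3} + v_{7} = 0  so sig = (2; —)
  P = {1,7}:  v_{1} + v_{7} = v_{5}  so sig = (2; 1)
  P = {2,5}:  v_{2} + v_{5} = v_{7}  so sig = (2; 1)
  P = {3,5}:  v_{3} + v_{5} = v_{1}  so sig = (2; 1)
  P = {4,5}:  v_{4} + v_{5} = v_{6}  so sig = (2; 1)
  P = {0,4}:  v_{0} + v_{4} = v_{2} + v_{3}  so sig = (2; 1,1)
  P = {1,4}:  v_{1} + v_{4} = v_{3} + v_{6}  so sig = (2; 1,1)
  P = {4,7}:  v_{4} + v_{7} = v_{2} + v_{6}  so sig = (2; 1,1)
  P = {2,3,6}:  v_{2} + v_{3} + v_{6} = v_{4}  so sig = (3; 1)

Signatures (|P|; sorted positive RHS coefficients), sorted:
    |P|=2: 10 collections, coeffs (), (), (), (1), (1), (1), (1), (1,1), (1,1), (1,1)
    |P|=3: 1 collection, coeffs (1)


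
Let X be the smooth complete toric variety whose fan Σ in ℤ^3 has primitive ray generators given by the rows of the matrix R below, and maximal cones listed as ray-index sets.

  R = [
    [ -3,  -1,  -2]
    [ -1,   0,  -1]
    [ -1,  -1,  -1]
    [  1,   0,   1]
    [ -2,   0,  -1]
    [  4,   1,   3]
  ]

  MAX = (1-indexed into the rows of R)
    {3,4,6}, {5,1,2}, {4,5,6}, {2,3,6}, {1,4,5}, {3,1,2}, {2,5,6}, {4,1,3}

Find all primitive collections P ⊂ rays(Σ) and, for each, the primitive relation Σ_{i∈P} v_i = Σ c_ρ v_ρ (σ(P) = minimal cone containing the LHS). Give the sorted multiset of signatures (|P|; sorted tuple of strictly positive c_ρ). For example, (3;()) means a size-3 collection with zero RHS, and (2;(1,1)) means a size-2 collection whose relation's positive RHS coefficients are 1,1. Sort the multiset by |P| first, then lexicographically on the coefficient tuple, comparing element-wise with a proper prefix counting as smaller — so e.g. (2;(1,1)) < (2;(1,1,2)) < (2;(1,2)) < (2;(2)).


3 minimal non-faces of Δ(Σ) (on 6 rays):

  P = {2,4}:  v_{2} + v_{4} = 0  ⇒ sig = (2;())
  P = {1,6}:  v_{1} + v_{6} = v_{4}  ⇒ sig = (2;(1))
  P = {3,5}:  v_{3} + v_{5} = v_{1}  ⇒ sig = (2;(1))

so the primitive-relation signature multiset is
    |P|=2: 3 collections, coeffs (), (1), (1)


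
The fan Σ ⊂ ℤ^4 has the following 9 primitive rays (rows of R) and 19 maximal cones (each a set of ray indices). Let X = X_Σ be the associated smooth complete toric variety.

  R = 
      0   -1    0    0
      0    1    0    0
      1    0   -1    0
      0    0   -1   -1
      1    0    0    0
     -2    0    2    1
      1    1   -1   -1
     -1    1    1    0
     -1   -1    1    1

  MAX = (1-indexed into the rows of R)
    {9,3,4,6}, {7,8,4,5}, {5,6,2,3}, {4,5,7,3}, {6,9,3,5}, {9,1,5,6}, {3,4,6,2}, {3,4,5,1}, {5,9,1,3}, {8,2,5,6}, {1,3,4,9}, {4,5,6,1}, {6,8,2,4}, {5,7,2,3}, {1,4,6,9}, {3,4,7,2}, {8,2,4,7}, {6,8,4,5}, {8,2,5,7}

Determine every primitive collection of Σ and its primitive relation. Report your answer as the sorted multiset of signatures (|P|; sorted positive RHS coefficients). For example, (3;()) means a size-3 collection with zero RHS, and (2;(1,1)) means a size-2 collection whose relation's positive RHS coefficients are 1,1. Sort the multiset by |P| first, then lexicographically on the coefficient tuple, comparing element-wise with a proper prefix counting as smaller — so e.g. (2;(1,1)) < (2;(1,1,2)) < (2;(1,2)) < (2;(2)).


Σ has 12 primitive collections:

  P = {1,2}:  v_{1} + v_{2} = 0  ⟹  sig = (2;())
  P = {7,9}:  v_{7} + v_{9} = 0  ⟹  sig = (2;())
  P = {3,8}:  v_{3} + v_{8} = v_{2}  ⟹  sig = (2;(1))
  P = {6,7}:  v_{6} + v_{7} = v_{8}  ⟹  sig = (2;(1))
  P = {8,9}:  v_{8} + v_{9} = v_{6}  ⟹  sig = (2;(1))
  P = {1,7}:  v_{1} + v_{7} = v_{4} + v_{5}  ⟹  sig = (2;(1,1))
  P = {2,9}:  v_{2} + v_{9} = v_{3} + v_{6}  ⟹  sig = (2;(1,1))
  P = {1,8}:  v_{1} + v_{8} = v_{4} + v_{5} + v_{6}  ⟹  sig = (2;(1,1,1))
  P = {1,3,6}:  v_{1} + v_{3} + v_{6} = v_{9}  ⟹  sig = (3;(1))
  P = {2,4,5}:  v_{2} + v_{4} + v_{5} = v_{7}  ⟹  sig = (3;(1))
  P = {4,5,9}:  v_{4} + v_{5} + v_{9} = v_{1}  ⟹  sig = (3;(1))
  P = {3,4,5,6}:  v_{3} + v_{4} + v_{5} + v_{6} = 0  ⟹  sig = (4;())

Hence PRS(X_Σ) =
[(2;()), (2;()), (2;(1)), (2;(1)), (2;(1)), (2;(1,1)), (2;(1,1)), (2;(1,1,1)), (3;(1)), (3;(1)), (3;(1)), (4;())]


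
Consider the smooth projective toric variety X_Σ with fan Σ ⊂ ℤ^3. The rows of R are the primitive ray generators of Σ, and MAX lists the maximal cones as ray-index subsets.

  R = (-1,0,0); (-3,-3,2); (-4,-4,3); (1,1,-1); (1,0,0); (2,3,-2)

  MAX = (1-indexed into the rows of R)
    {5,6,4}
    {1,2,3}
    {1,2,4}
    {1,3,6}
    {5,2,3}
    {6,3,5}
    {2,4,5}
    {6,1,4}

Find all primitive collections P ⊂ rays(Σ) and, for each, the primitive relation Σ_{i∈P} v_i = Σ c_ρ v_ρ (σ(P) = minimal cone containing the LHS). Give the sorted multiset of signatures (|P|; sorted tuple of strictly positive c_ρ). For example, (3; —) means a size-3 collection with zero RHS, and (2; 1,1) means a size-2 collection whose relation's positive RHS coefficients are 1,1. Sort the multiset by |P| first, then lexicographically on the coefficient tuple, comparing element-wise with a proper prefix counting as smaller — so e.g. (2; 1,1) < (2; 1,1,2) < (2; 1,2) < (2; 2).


Δ(Σ) — 6 vertices, 3 min non-faces:

  • {1,5}:  v_{1} + v_{5} = 0  ⇒ sig = (2; —)
  • {2,6}:  v_{2} + v_{6} = v_{1}  ⇒ sig = (2; 1)
  • {3,4}:  v_{3} + v_{4} = v_{2}  ⇒ sig = (2; 1)

Signatures (|P|; sorted positive RHS coefficients), sorted:
[(2; —), (2; 1), (2; 1)]


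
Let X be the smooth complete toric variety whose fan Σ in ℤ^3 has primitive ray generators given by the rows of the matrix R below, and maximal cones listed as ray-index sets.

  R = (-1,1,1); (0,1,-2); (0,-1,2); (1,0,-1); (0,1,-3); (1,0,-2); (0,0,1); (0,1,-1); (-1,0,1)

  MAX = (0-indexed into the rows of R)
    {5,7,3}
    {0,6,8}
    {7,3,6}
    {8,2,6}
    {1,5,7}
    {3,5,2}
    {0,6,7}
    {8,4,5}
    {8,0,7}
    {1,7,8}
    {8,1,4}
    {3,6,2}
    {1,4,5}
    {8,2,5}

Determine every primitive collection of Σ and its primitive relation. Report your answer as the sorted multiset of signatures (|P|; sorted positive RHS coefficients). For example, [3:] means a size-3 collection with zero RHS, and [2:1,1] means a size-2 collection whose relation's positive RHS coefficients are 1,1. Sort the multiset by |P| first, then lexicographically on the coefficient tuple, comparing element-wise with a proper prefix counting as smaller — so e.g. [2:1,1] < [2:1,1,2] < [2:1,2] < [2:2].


Σ has 18 primitive collections:

  P = {1,2}:  v_{1} + v_{2} = 0  →  sig = [2:]
  P = {3,8}:  v_{3} + v_{8} = 0  →  sig = [2:]
  P = {0,5}:  v_{0} + v_{5} = v_{7}  →  sig = [2:1]
  P = {1,6}:  v_{1} + v_{6} = v_{7}  →  sig = [2:1]
  P = {2,7}:  v_{2} + v_{7} = v_{6}  →  sig = [2:1]
  P = {4,6}:  v_{4} + v_{6} = v_{1}  →  sig = [2:1]
  P = {5,6}:  v_{5} + v_{6} = v_{3}  →  sig = [2:1]
  P = {0,3}:  v_{0} + v_{3} = v_{6} + v_{7}  →  sig = [2:1,1]
  P = {1,3}:  v_{1} + v_{3} = v_{5} + v_{7}  →  sig = [2:1,1]
  P = {2,4}:  v_{2} + v_{4} = v_{5} + v_{8}  →  sig = [2:1,1]
  P = {3,4}:  v_{3} + v_{4} = v_{1} + v_{5}  →  sig = [2:1,1]
  P = {0,4}:  v_{0} + v_{4} = v_{1} + v_{7} + v_{8}  →  sig = [2:1,1,1]
  P = {0,1}:  v_{0} + v_{1} = 2·v_{7} + v_{8}  →  sig = [2:1,2]
  P = {0,2}:  v_{0} + v_{2} = 2·v_{6} + v_{8}  →  sig = [2:1,2]
  P = {4,7}:  v_{4} + v_{7} = 2·v_{1}  →  sig = [2:2]
  P = {1,5,8}:  v_{1} + v_{5} + v_{8} = v_{4}  →  sig = [3:1]
  P = {5,7,8}:  v_{5} + v_{7} + v_{8} = v_{1}  →  sig = [3:1]
  P = {6,7,8}:  v_{6} + v_{7} + v_{8} = v_{0}  →  sig = [3:1]

Hence PRS(X_Σ) =
{ [2:] ×2,  [2:1] ×5,  [2:1,1] ×4,  [2:1,1,1],  [2:1,2] ×2,  [2:2],  [3:1] ×3 }


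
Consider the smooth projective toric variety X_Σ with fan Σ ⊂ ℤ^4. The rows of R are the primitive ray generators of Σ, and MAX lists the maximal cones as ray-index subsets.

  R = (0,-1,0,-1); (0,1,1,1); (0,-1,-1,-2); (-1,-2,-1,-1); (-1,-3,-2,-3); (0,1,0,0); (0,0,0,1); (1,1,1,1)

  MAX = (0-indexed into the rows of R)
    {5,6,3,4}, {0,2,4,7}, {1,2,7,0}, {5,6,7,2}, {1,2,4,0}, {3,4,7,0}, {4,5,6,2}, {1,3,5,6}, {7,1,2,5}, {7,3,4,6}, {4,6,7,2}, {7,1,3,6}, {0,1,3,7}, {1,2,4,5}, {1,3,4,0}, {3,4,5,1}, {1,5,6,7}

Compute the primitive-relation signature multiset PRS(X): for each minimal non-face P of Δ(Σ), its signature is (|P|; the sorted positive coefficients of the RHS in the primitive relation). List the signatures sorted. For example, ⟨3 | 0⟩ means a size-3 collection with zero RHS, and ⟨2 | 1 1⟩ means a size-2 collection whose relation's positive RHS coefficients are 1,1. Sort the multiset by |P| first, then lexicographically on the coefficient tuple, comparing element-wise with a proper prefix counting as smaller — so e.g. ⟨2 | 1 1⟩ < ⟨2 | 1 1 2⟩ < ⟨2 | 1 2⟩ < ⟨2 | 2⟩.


Σ has 8 primitive collections:

  P={2,3}:  v_{2} + v_{3} = v_{4} — sig = ⟨2 | 1⟩
  P={0,5}:  v_{0} + v_{5} = v_{1} + v_{2} — sig = ⟨2 | 1 1⟩
  P={0,6}:  v_{0} + v_{6} = v_{3} + v_{7} — sig = ⟨2 | 1 1⟩
  P={1,2,6}:  v_{1} + v_{2} + v_{6} = 0 — sig = ⟨3 | 0⟩
  P={3,5,7}:  v_{3} + v_{5} + v_{7} = 0 — sig = ⟨3 | 0⟩
  P={1,4,6}:  v_{1} + v_{4} + v_{6} = v_{3} — sig = ⟨3 | 1⟩
  P={1,4,7}:  v_{1} + v_{4} + v_{7} = v_{0} — sig = ⟨3 | 1⟩
  P={4,5,7}:  v_{4} + v_{5} + v_{7} = v_{2} — sig = ⟨3 | 1⟩

so the primitive-relation signature multiset is
    ⟨2 | 1⟩
    ⟨2 | 1 1⟩
    ⟨2 | 1 1⟩
    ⟨3 | 0⟩
    ⟨3 | 0⟩
    ⟨3 | 1⟩
    ⟨3 | 1⟩
    ⟨3 | 1⟩


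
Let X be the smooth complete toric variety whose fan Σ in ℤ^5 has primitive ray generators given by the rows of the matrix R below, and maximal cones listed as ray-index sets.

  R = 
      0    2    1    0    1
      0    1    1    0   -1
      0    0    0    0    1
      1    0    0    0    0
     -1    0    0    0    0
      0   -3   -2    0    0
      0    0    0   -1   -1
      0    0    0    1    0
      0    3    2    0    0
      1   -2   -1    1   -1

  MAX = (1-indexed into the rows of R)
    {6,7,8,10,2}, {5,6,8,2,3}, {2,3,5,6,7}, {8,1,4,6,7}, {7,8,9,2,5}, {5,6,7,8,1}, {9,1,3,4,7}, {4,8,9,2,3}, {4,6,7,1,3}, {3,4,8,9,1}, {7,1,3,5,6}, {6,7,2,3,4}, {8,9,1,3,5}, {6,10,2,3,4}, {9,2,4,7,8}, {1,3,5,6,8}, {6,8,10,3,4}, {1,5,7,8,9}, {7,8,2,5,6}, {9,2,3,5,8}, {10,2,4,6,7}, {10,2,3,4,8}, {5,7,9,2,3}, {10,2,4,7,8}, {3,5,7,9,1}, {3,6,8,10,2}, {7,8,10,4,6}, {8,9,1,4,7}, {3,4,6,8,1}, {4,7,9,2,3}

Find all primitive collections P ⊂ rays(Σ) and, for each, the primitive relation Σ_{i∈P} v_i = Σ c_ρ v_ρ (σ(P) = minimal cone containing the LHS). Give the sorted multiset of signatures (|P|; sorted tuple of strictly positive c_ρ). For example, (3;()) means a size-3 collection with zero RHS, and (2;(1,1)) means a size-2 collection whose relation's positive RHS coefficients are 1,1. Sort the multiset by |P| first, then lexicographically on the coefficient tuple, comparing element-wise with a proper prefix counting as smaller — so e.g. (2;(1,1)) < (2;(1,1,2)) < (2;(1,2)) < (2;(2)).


Δ(Σ) — 10 vertices, 9 min non-faces:

  P = {4,5}:  v_{4} + v_{5} = 0  ⟹  sig = (2;())
  P = {6,9}:  v_{6} + v_{9} = 0  ⟹  sig = (2;())
  P = {1,2}:  v_{1} + v_{2} = v_{9}  ⟹  sig = (2;(1))
  P = {1,10}:  v_{1} + v_{10} = v_{4} + v_{8}  ⟹  sig = (2;(1,1))
  P = {5,10}:  v_{5} + v_{10} = v_{2} + v_{6} + v_{8}  ⟹  sig = (2;(1,1,1))
  P = {9,10}:  v_{9} + v_{10} = v_{2} + v_{4} + v_{8}  ⟹  sig = (2;(1,1,1))
  P = {3,7,8}:  v_{3} + v_{7} + v_{8} = 0  ⟹  sig = (3;())
  P = {3,7,10}:  v_{3} + v_{7} + v_{10} = v_{2} + v_{4} + v_{6}  ⟹  sig = (3;(1,1,1))
  P = {2,4,6,8}:  v_{2} + v_{4} + v_{6} + v_{8} = v_{10}  ⟹  sig = (4;(1))

Sorted signature multiset PRS(X):
[(2;()), (2;()), (2;(1)), (2;(1,1)), (2;(1,1,1)), (2;(1,1,1)), (3;()), (3;(1,1,1)), (4;(1))]


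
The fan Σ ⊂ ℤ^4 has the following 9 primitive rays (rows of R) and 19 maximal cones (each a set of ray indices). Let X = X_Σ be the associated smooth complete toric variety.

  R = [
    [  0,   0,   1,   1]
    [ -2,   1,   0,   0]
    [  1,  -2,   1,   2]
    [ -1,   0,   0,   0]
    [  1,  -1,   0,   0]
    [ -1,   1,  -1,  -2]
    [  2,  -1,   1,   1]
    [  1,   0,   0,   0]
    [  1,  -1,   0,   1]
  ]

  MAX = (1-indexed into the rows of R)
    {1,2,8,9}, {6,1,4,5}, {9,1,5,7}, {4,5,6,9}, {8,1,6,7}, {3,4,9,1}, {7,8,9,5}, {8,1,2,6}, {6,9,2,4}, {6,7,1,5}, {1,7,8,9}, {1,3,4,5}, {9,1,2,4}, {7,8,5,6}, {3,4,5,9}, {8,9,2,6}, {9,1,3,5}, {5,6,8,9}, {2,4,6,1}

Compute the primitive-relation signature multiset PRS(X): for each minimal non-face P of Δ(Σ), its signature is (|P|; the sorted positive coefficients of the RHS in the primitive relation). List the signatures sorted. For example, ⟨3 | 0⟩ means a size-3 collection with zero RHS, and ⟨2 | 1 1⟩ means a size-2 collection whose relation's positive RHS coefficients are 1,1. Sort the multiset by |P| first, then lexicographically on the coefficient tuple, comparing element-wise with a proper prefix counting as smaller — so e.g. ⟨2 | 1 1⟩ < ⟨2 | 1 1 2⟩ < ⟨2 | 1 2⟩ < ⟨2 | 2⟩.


Δ(Σ) — 9 vertices, 12 min non-faces:

  • {4,8}:  v_{4} + v_{8} = 0 ; sig = ⟨2 | 0⟩
  • {2,5}:  v_{2} + v_{5} = v_{4} ; sig = ⟨2 | 1⟩
  • {2,7}:  v_{2} + v_{7} = v_{1} ; sig = ⟨2 | 1⟩
  • {3,6}:  v_{3} + v_{6} = v_{4} + v_{5} ; sig = ⟨2 | 1 1⟩
  • {4,7}:  v_{4} + v_{7} = v_{1} + v_{5} ; sig = ⟨2 | 1 1⟩
  • {3,8}:  v_{3} + v_{8} = v_{1} + v_{5} + v_{9} ; sig = ⟨2 | 1 1 1⟩
  • {2,3}:  v_{2} + v_{3} = v_{1} + 2·v_{4} + v_{9} ; sig = ⟨2 | 1 1 2⟩
  • {3,7}:  v_{3} + v_{7} = 2·v_{1} + 2·v_{5} + v_{9} ; sig = ⟨2 | 1 2 2⟩
  • {1,6,9}:  v_{1} + v_{6} + v_{9} = 0 ; sig = ⟨3 | 0⟩
  • {1,5,8}:  v_{1} + v_{5} + v_{8} = v_{7} ; sig = ⟨3 | 1⟩
  • {6,7,9}:  v_{6} + v_{7} + v_{9} = v_{5} + v_{8} ; sig = ⟨3 | 1 1⟩
  • {1,4,5,9}:  v_{1} + v_{4} + v_{5} + v_{9} = v_{3} ; sig = ⟨4 | 1⟩

Hence PRS(X_Σ) =
[⟨2 | 0⟩, ⟨2 | 1⟩, ⟨2 | 1⟩, ⟨2 | 1 1⟩, ⟨2 | 1 1⟩, ⟨2 | 1 1 1⟩, ⟨2 | 1 1 2⟩, ⟨2 | 1 2 2⟩, ⟨3 | 0⟩, ⟨3 | 1⟩, ⟨3 | 1 1⟩, ⟨4 | 1⟩]


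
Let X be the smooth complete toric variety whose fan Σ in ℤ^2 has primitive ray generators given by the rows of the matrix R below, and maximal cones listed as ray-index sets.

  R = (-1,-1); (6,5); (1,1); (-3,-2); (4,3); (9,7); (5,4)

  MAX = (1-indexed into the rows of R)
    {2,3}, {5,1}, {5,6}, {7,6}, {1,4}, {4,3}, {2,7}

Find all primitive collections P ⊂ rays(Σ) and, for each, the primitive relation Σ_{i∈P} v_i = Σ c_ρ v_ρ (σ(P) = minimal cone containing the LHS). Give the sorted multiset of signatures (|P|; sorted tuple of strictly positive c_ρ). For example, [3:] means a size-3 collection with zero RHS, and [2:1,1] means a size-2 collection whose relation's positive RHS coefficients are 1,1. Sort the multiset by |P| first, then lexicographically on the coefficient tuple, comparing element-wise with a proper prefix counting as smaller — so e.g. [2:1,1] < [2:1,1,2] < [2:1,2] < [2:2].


14 collections generate NE(X_Σ); each relation:

  • {1,3}:  v_{1} + v_{3} = 0 — sig = [2:]
  • {1,2}:  v_{1} + v_{2} = v_{7} — sig = [2:1]
  • {1,7}:  v_{1} + v_{7} = v_{5} — sig = [2:1]
  • {3,5}:  v_{3} + v_{5} = v_{7} — sig = [2:1]
  • {3,7}:  v_{3} + v_{7} = v_{2} — sig = [2:1]
  • {4,5}:  v_{4} + v_{5} = v_{3} — sig = [2:1]
  • {4,6}:  v_{4} + v_{6} = v_{2} — sig = [2:1]
  • {5,7}:  v_{5} + v_{7} = v_{6} — sig = [2:1]
  • {1,6}:  v_{1} + v_{6} = 2·v_{5} — sig = [2:2]
  • {2,5}:  v_{2} + v_{5} = 2·v_{7} — sig = [2:2]
  • {3,6}:  v_{3} + v_{6} = 2·v_{7} — sig = [2:2]
  • {4,7}:  v_{4} + v_{7} = 2·v_{3} — sig = [2:2]
  • {2,4}:  v_{2} + v_{4} = 3·v_{3} — sig = [2:3]
  • {2,6}:  v_{2} + v_{6} = 3·v_{7} — sig = [2:3]

Hence PRS(X_Σ) =
[[2:], [2:1], [2:1], [2:1], [2:1], [2:1], [2:1], [2:1], [2:2], [2:2], [2:2], [2:2], [2:3], [2:3]]


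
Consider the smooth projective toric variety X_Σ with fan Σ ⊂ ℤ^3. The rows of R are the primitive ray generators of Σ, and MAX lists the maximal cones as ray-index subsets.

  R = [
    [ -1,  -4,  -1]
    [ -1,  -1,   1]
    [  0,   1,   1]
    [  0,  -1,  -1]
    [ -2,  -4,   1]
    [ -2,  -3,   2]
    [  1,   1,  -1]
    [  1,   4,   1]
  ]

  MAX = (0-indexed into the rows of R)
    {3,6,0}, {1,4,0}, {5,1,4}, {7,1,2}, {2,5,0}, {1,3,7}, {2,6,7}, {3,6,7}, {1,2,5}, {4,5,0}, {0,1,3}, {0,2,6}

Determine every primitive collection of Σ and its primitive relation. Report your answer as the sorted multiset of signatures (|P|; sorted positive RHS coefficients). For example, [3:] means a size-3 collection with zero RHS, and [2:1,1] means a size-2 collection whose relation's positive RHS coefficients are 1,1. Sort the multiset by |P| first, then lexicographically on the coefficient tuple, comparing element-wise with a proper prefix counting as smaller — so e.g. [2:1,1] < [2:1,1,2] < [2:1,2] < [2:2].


The 12 primitive collections of Σ (r=8, n=3):

  • {0,7}:  v_{0} + v_{7} = 0  ⟹  sig = [2:]
  • {1,6}:  v_{1} + v_{6} = 0  ⟹  sig = [2:]
  • {2,3}:  v_{2} + v_{3} = 0  ⟹  sig = [2:]
  • {2,4}:  v_{2} + v_{4} = v_{5}  ⟹  sig = [2:1]
  • {3,5}:  v_{3} + v_{5} = v_{4}  ⟹  sig = [2:1]
  • {3,4}:  v_{3} + v_{4} = v_{0} + v_{1}  ⟹  sig = [2:1,1]
  • {4,6}:  v_{4} + v_{6} = v_{0} + v_{2}  ⟹  sig = [2:1,1]
  • {4,7}:  v_{4} + v_{7} = v_{1} + v_{2}  ⟹  sig = [2:1,1]
  • {5,6}:  v_{5} + v_{6} = v_{0} + 2·v_{2}  ⟹  sig = [2:1,2]
  • {5,7}:  v_{5} + v_{7} = v_{1} + 2·v_{2}  ⟹  sig = [2:1,2]
  • {0,1,2}:  v_{0} + v_{1} + v_{2} = v_{4}  ⟹  sig = [3:1]
  • {0,1,5}:  v_{0} + v_{1} + v_{5} = 2·v_{4}  ⟹  sig = [3:2]

so the primitive-relation signature multiset is
[[2:], [2:], [2:], [2:1], [2:1], [2:1,1], [2:1,1], [2:1,1], [2:1,2], [2:1,2], [3:1], [3:2]]


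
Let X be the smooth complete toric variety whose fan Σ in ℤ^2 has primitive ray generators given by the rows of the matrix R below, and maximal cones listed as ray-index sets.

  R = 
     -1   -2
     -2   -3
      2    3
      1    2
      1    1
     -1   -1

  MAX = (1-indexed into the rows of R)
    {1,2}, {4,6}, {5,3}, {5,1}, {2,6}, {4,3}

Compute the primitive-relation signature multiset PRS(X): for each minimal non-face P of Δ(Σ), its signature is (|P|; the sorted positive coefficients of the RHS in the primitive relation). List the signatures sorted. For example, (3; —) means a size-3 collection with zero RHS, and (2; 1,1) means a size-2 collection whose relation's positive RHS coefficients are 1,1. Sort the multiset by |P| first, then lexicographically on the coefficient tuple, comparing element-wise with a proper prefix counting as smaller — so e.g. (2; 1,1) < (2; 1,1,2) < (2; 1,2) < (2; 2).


Σ has 9 primitive collections:

  P={1,4}:  v_{1} + v_{4} = 0  →  sig = (2; —)
  P={2,3}:  v_{2} + v_{3} = 0  →  sig = (2; —)
  P={5,6}:  v_{5} + v_{6} = 0  →  sig = (2; —)
  P={1,3}:  v_{1} + v_{3} = v_{5}  →  sig = (2; 1)
  P={1,6}:  v_{1} + v_{6} = v_{2}  →  sig = (2; 1)
  P={2,4}:  v_{2} + v_{4} = v_{6}  →  sig = (2; 1)
  P={2,5}:  v_{2} + v_{5} = v_{1}  →  sig = (2; 1)
  P={3,6}:  v_{3} + v_{6} = v_{4}  →  sig = (2; 1)
  P={4,5}:  v_{4} + v_{5} = v_{3}  →  sig = (2; 1)

so the primitive-relation signature multiset is
{ (2; —) ×3,  (2; 1) ×6 }


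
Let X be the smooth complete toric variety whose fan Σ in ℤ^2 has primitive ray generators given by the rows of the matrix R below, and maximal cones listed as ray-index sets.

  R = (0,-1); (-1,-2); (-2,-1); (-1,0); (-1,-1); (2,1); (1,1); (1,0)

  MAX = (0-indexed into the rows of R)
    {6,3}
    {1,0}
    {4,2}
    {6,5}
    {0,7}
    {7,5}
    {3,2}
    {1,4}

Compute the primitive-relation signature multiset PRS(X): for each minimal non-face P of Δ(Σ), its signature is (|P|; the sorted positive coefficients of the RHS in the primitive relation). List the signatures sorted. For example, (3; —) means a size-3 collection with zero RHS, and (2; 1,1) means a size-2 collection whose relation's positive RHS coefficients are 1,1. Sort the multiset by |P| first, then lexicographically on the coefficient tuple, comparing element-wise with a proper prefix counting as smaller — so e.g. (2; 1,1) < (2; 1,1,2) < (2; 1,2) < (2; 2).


20 collections generate NE(X_Σ); each relation:

  P={2,5}:  v_{2} + v_{5} = 0 — sig = (2; —)
  P={3,7}:  v_{3} + v_{7} = 0 — sig = (2; —)
  P={4,6}:  v_{4} + v_{6} = 0 — sig = (2; —)
  P={0,3}:  v_{0} + v_{3} = v_{4} — sig = (2; 1)
  P={0,4}:  v_{0} + v_{4} = v_{1} — sig = (2; 1)
  P={0,6}:  v_{0} + v_{6} = v_{7} — sig = (2; 1)
  P={1,6}:  v_{1} + v_{6} = v_{0} — sig = (2; 1)
  P={2,6}:  v_{2} + v_{6} = v_{3} — sig = (2; 1)
  P={2,7}:  v_{2} + v_{7} = v_{4} — sig = (2; 1)
  P={3,4}:  v_{3} + v_{4} = v_{2} — sig = (2; 1)
  P={3,5}:  v_{3} + v_{5} = v_{6} — sig = (2; 1)
  P={4,5}:  v_{4} + v_{5} = v_{7} — sig = (2; 1)
  P={4,7}:  v_{4} + v_{7} = v_{0} — sig = (2; 1)
  P={6,7}:  v_{6} + v_{7} = v_{5} — sig = (2; 1)
  P={1,5}:  v_{1} + v_{5} = v_{0} + v_{7} — sig = (2; 1,1)
  P={0,2}:  v_{0} + v_{2} = 2·v_{4} — sig = (2; 2)
  P={0,5}:  v_{0} + v_{5} = 2·v_{7} — sig = (2; 2)
  P={1,3}:  v_{1} + v_{3} = 2·v_{4} — sig = (2; 2)
  P={1,7}:  v_{1} + v_{7} = 2·v_{0} — sig = (2; 2)
  P={1,2}:  v_{1} + v_{2} = 3·v_{4} — sig = (2; 3)

Signatures (|P|; sorted positive RHS coefficients), sorted:
    (2; —)
    (2; —)
    (2; —)
    (2; 1)
    (2; 1)
    (2; 1)
    (2; 1)
    (2; 1)
    (2; 1)
    (2; 1)
    (2; 1)
    (2; 1)
    (2; 1)
    (2; 1)
    (2; 1,1)
    (2; 2)
    (2; 2)
    (2; 2)
    (2; 2)
    (2; 3)


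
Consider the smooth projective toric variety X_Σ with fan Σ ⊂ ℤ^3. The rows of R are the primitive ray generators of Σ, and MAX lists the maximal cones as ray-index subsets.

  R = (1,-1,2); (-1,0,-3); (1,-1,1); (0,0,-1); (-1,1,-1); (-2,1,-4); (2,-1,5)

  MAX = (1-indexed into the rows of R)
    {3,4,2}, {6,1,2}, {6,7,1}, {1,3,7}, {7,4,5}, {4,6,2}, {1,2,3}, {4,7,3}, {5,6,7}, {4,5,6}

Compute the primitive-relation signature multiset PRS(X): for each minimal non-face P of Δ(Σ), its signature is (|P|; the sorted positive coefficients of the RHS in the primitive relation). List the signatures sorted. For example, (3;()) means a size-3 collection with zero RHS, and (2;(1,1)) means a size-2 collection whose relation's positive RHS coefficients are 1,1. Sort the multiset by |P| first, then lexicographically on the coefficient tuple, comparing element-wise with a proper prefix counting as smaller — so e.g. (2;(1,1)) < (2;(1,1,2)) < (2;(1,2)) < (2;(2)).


7 minimal non-faces of Δ(Σ) (on 7 rays):

  • {3,5}:  v_{3} + v_{5} = 0  ⇒ sig = (2;())
  • {1,4}:  v_{1} + v_{4} = v_{3}  ⇒ sig = (2;(1))
  • {2,5}:  v_{2} + v_{5} = v_{6}  ⇒ sig = (2;(1))
  • {2,7}:  v_{2} + v_{7} = v_{1}  ⇒ sig = (2;(1))
  • {3,6}:  v_{3} + v_{6} = v_{2}  ⇒ sig = (2;(1))
  • {1,5}:  v_{1} + v_{5} = v_{6} + v_{7}  ⇒ sig = (2;(1,1))
  • {4,6,7}:  v_{4} + v_{6} + v_{7} = 0  ⇒ sig = (3;())

Hence PRS(X_Σ) =
[(2;()), (2;(1)), (2;(1)), (2;(1)), (2;(1)), (2;(1,1)), (3;())]


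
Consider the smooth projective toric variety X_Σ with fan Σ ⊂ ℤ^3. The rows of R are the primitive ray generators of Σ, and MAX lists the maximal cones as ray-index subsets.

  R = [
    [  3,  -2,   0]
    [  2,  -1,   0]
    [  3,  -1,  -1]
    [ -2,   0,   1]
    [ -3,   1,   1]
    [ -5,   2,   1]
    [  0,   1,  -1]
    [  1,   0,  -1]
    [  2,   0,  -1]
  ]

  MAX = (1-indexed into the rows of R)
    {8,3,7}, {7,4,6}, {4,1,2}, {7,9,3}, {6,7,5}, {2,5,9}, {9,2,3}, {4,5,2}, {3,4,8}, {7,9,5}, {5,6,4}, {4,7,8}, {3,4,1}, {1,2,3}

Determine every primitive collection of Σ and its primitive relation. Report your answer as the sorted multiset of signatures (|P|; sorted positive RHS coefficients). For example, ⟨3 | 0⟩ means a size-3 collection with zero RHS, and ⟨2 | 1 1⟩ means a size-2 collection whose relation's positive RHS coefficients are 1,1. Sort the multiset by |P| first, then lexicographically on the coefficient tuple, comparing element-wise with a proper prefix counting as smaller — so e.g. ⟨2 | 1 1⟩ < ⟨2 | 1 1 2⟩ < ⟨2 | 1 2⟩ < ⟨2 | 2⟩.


Δ(Σ) — 9 vertices, 18 min non-faces:

  {3,5}:  v_{3} + v_{5} = 0  ⇒ sig = ⟨2 | 0⟩
  {4,9}:  v_{4} + v_{9} = 0  ⇒ sig = ⟨2 | 0⟩
  {1,6}:  v_{1} + v_{6} = v_{4}  ⇒ sig = ⟨2 | 1⟩
  {1,7}:  v_{1} + v_{7} = v_{3}  ⇒ sig = ⟨2 | 1⟩
  {2,6}:  v_{2} + v_{6} = v_{5}  ⇒ sig = ⟨2 | 1⟩
  {2,7}:  v_{2} + v_{7} = v_{9}  ⇒ sig = ⟨2 | 1⟩
  {2,8}:  v_{2} + v_{8} = v_{3}  ⇒ sig = ⟨2 | 1⟩
  {1,5}:  v_{1} + v_{5} = v_{2} + v_{4}  ⇒ sig = ⟨2 | 1 1⟩
  {1,9}:  v_{1} + v_{9} = v_{2} + v_{3}  ⇒ sig = ⟨2 | 1 1⟩
  {3,6}:  v_{3} + v_{6} = v_{4} + v_{7}  ⇒ sig = ⟨2 | 1 1⟩
  {5,8}:  v_{5} + v_{8} = v_{4} + v_{7}  ⇒ sig = ⟨2 | 1 1⟩
  {6,9}:  v_{6} + v_{9} = v_{5} + v_{7}  ⇒ sig = ⟨2 | 1 1⟩
  {8,9}:  v_{8} + v_{9} = v_{3} + v_{7}  ⇒ sig = ⟨2 | 1 1⟩
  {1,8}:  v_{1} + v_{8} = 2·v_{3} + v_{4}  ⇒ sig = ⟨2 | 1 2⟩
  {6,8}:  v_{6} + v_{8} = 2·v_{4} + 2·v_{7}  ⇒ sig = ⟨2 | 2 2⟩
  {2,3,4}:  v_{2} + v_{3} + v_{4} = v_{1}  ⇒ sig = ⟨3 | 1⟩
  {3,4,7}:  v_{3} + v_{4} + v_{7} = v_{8}  ⇒ sig = ⟨3 | 1⟩
  {4,5,7}:  v_{4} + v_{5} + v_{7} = v_{6}  ⇒ sig = ⟨3 | 1⟩

Sorted signature multiset PRS(X):
    ⟨2 | 0⟩
    ⟨2 | 0⟩
    ⟨2 | 1⟩
    ⟨2 | 1⟩
    ⟨2 | 1⟩
    ⟨2 | 1⟩
    ⟨2 | 1⟩
    ⟨2 | 1 1⟩
    ⟨2 | 1 1⟩
    ⟨2 | 1 1⟩
    ⟨2 | 1 1⟩
    ⟨2 | 1 1⟩
    ⟨2 | 1 1⟩
    ⟨2 | 1 2⟩
    ⟨2 | 2 2⟩
    ⟨3 | 1⟩
    ⟨3 | 1⟩
    ⟨3 | 1⟩


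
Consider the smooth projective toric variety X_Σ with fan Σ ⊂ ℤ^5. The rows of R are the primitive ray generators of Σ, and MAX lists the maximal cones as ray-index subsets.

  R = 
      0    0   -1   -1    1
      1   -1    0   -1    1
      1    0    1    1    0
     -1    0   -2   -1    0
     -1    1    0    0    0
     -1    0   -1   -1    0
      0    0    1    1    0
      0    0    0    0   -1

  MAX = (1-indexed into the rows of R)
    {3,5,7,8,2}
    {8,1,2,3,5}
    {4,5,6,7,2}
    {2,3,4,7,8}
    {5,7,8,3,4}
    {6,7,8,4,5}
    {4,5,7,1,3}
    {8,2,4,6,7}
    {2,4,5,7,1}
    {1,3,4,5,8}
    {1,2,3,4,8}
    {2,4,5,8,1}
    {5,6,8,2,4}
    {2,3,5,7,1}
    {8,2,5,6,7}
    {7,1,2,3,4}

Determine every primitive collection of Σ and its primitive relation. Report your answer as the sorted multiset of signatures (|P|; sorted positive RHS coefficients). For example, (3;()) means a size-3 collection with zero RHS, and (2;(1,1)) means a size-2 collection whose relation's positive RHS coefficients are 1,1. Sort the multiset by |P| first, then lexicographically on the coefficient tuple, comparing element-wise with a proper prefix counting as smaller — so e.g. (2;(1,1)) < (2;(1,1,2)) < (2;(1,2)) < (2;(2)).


Minimal non-faces — 5 found among 8 rays, 16 max cones:

  P = {3,6}:  v_{3} + v_{6} = 0  →  sig = (2;())
  P = {1,6}:  v_{1} + v_{6} = v_{2} + v_{4} + v_{5}  →  sig = (2;(1,1,1))
  P = {1,7,8}:  v_{1} + v_{7} + v_{8} = 0  →  sig = (3;())
  P = {2,3,4,5}:  v_{2} + v_{3} + v_{4} + v_{5} = v_{1}  →  sig = (4;(1))
  P = {2,4,5,7,8}:  v_{2} + v_{4} + v_{5} + v_{7} + v_{8} = v_{6}  →  sig = (5;(1))

Sorted signature multiset PRS(X):
[(2;()), (2;(1,1,1)), (3;()), (4;(1)), (5;(1))]


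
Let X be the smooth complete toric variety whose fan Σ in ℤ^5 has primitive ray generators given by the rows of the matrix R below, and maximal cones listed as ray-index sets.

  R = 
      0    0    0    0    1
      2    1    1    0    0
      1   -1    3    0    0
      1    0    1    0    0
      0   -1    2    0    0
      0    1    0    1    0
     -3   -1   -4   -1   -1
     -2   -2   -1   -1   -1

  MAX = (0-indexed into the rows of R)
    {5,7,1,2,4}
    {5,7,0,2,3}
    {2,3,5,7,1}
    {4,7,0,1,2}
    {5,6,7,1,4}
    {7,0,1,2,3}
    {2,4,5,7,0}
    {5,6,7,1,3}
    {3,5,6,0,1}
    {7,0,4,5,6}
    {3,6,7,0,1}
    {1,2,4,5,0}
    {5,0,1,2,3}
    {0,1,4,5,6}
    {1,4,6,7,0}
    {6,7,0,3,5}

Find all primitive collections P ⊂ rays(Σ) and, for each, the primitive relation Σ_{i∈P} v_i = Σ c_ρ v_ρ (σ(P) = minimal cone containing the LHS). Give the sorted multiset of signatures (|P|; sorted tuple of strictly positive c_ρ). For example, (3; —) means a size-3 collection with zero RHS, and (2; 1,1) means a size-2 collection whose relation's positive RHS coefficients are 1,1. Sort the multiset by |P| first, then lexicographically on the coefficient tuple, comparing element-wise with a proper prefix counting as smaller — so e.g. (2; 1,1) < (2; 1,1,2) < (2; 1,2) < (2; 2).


3 collections generate NE(X_Σ); each relation:

  P = {2,6}:  v_{2} + v_{6} = v_{7} — sig = (2; 1)
  P = {3,4}:  v_{3} + v_{4} = v_{2} — sig = (2; 1)
  P = {0,1,5,7}:  v_{0} + v_{1} + v_{5} + v_{7} = 0 — sig = (4; —)

Signatures (|P|; sorted positive RHS coefficients), sorted:
{ (2; 1) ×2,  (4; —) }


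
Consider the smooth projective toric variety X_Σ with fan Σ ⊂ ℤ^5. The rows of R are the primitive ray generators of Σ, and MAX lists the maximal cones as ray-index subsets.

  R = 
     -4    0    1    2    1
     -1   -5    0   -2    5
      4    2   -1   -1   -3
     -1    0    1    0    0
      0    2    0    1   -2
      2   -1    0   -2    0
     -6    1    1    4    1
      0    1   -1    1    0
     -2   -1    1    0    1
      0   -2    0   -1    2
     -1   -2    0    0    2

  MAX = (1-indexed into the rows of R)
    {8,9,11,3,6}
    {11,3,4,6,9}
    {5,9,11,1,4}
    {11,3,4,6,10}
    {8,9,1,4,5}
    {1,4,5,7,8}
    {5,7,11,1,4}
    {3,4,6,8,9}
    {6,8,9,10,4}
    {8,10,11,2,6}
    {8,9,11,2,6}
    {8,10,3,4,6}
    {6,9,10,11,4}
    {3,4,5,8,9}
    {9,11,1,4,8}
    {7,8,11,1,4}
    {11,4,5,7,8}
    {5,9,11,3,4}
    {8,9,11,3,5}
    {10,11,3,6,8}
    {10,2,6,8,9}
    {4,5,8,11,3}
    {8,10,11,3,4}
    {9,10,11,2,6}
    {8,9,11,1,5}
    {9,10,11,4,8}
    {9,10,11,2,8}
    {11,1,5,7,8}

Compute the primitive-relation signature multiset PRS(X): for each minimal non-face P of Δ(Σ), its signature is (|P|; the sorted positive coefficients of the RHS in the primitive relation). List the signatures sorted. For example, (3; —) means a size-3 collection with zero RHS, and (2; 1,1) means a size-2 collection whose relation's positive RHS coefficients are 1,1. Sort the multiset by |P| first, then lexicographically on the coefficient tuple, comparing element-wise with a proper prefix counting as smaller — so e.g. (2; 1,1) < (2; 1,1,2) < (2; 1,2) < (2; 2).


Minimal non-faces — 20 found among 11 rays, 28 max cones:

  P={5,10}:  v_{5} + v_{10} = 0  ⟹  sig = (2; —)
  P={1,3}:  v_{1} + v_{3} = v_{5}  ⟹  sig = (2; 1)
  P={1,6}:  v_{1} + v_{6} = v_{9}  ⟹  sig = (2; 1)
  P={6,7}:  v_{6} + v_{7} = v_{1}  ⟹  sig = (2; 1)
  P={5,6}:  v_{5} + v_{6} = v_{3} + v_{9}  ⟹  sig = (2; 1,1)
  P={1,10}:  v_{1} + v_{10} = v_{4} + v_{8} + v_{9} + v_{11}  ⟹  sig = (2; 1,1,1,1)
  P={2,5}:  v_{2} + v_{5} = v_{6} + v_{8} + v_{9} + v_{11}  ⟹  sig = (2; 1,1,1,1)
  P={7,10}:  v_{7} + v_{10} = v_{1} + v_{4} + v_{8} + v_{11}  ⟹  sig = (2; 1,1,1,1)
  P={1,2}:  v_{1} + v_{2} = v_{8} + 2·v_{9} + v_{10} + v_{11}  ⟹  sig = (2; 1,1,1,2)
  P={3,7}:  v_{3} + v_{7} = v_{4} + 2·v_{5} + v_{8} + v_{11}  ⟹  sig = (2; 1,1,1,2)
  P={2,3}:  v_{2} + v_{3} = 2·v_{6} + v_{8} + v_{11}  ⟹  sig = (2; 1,1,2)
  P={2,4}:  v_{2} + v_{4} = v_{9} + 2·v_{10}  ⟹  sig = (2; 1,2)
  P={2,7}:  v_{2} + v_{7} = v_{4} + 2·v_{8} + 2·v_{9} + 2·v_{11}  ⟹  sig = (2; 1,2,2,2)
  P={7,9}:  v_{7} + v_{9} = 2·v_{1}  ⟹  sig = (2; 2)
  P={3,9,10}:  v_{3} + v_{9} + v_{10} = v_{6}  ⟹  sig = (3; 1)
  P={4,6,8,11}:  v_{4} + v_{6} + v_{8} + v_{11} = v_{10}  ⟹  sig = (4; 1)
  P={3,4,8,9,11}:  v_{3} + v_{4} + v_{8} + v_{9} + v_{11} = 0  ⟹  sig = (5; —)
  P={1,4,5,8,11}:  v_{1} + v_{4} + v_{5} + v_{8} + v_{11} = v_{7}  ⟹  sig = (5; 1)
  P={4,5,8,9,11}:  v_{4} + v_{5} + v_{8} + v_{9} + v_{11} = v_{1}  ⟹  sig = (5; 1)
  P={6,8,9,10,11}:  v_{6} + v_{8} + v_{9} + v_{10} + v_{11} = v_{2}  ⟹  sig = (5; 1)

Hence PRS(X_Σ) =
    (2; —)
    (2; 1)
    (2; 1)
    (2; 1)
    (2; 1,1)
    (2; 1,1,1,1)
    (2; 1,1,1,1)
    (2; 1,1,1,1)
    (2; 1,1,1,2)
    (2; 1,1,1,2)
    (2; 1,1,2)
    (2; 1,2)
    (2; 1,2,2,2)
    (2; 2)
    (3; 1)
    (4; 1)
    (5; —)
    (5; 1)
    (5; 1)
    (5; 1)


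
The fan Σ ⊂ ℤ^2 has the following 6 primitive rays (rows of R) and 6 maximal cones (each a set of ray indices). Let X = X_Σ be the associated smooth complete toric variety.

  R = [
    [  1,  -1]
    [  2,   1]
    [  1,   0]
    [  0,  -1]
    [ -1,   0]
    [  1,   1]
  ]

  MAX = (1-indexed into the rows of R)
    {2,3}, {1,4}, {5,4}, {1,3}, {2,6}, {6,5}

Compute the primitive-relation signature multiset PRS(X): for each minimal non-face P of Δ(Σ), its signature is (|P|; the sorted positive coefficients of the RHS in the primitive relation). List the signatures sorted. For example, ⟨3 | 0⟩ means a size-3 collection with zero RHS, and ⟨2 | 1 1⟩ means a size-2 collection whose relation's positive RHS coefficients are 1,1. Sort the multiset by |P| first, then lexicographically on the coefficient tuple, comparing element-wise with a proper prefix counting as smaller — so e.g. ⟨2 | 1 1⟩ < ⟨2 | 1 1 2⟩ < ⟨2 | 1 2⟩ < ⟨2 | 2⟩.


9 minimal non-faces of Δ(Σ) (on 6 rays):

  {3,5}:  v_{3} + v_{5} = 0  ⇒ sig = ⟨2 | 0⟩
  {1,5}:  v_{1} + v_{5} = v_{4}  ⇒ sig = ⟨2 | 1⟩
  {2,5}:  v_{2} + v_{5} = v_{6}  ⇒ sig = ⟨2 | 1⟩
  {3,4}:  v_{3} + v_{4} = v_{1}  ⇒ sig = ⟨2 | 1⟩
  {3,6}:  v_{3} + v_{6} = v_{2}  ⇒ sig = ⟨2 | 1⟩
  {4,6}:  v_{4} + v_{6} = v_{3}  ⇒ sig = ⟨2 | 1⟩
  {1,6}:  v_{1} + v_{6} = 2·v_{3}  ⇒ sig = ⟨2 | 2⟩
  {2,4}:  v_{2} + v_{4} = 2·v_{3}  ⇒ sig = ⟨2 | 2⟩
  {1,2}:  v_{1} + v_{2} = 3·v_{3}  ⇒ sig = ⟨2 | 3⟩

so the primitive-relation signature multiset is
{ ⟨2 | 0⟩,  ⟨2 | 1⟩ ×5,  ⟨2 | 2⟩ ×2,  ⟨2 | 3⟩ }


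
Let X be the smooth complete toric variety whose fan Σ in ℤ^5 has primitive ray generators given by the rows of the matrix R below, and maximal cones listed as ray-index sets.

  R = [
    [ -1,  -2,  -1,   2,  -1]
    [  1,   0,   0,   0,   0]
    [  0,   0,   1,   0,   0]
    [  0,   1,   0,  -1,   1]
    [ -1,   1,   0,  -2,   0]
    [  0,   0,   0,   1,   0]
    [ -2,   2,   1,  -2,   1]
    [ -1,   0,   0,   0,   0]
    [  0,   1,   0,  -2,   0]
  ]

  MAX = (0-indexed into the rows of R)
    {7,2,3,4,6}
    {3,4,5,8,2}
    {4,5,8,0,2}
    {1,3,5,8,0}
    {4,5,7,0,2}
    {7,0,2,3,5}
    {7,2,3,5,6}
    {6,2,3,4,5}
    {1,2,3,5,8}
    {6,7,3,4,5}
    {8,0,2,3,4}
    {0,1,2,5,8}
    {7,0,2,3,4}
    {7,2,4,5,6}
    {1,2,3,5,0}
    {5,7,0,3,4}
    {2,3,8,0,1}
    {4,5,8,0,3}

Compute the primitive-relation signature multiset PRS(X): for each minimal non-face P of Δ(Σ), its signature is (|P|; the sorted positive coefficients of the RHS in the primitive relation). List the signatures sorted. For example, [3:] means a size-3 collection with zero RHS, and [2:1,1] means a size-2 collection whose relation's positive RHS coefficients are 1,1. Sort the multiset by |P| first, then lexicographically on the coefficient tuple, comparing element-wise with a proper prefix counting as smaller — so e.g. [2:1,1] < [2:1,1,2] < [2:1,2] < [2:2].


The 9 primitive collections of Σ (r=9, n=5):

  {1,7}:  v_{1} + v_{7} = 0 — sig = [2:]
  {1,4}:  v_{1} + v_{4} = v_{8} — sig = [2:1]
  {7,8}:  v_{7} + v_{8} = v_{4} — sig = [2:1]
  {1,6}:  v_{1} + v_{6} = v_{2} + v_{3} + v_{4} + v_{5} — sig = [2:1,1,1,1]
  {6,8}:  v_{6} + v_{8} = v_{2} + v_{3} + 2·v_{4} + v_{5} — sig = [2:1,1,1,2]
  {0,6}:  v_{0} + v_{6} = 3·v_{7} — sig = [2:3]
  {0,2,3,5,8}:  v_{0} + v_{2} + v_{3} + v_{5} + v_{8} = v_{7} — sig = [5:1]
  {2,3,4,5,7}:  v_{2} + v_{3} + v_{4} + v_{5} + v_{7} = v_{6} — sig = [5:1]
  {0,2,3,4,5}:  v_{0} + v_{2} + v_{3} + v_{4} + v_{5} = 2·v_{7} — sig = [5:2]

so the primitive-relation signature multiset is
    |P|=2: 6 collections, coeffs (), (1), (1), (1,1,1,1), (1,1,1,2), (3)
    |P|=5: 3 collections, coeffs (1), (1), (2)
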